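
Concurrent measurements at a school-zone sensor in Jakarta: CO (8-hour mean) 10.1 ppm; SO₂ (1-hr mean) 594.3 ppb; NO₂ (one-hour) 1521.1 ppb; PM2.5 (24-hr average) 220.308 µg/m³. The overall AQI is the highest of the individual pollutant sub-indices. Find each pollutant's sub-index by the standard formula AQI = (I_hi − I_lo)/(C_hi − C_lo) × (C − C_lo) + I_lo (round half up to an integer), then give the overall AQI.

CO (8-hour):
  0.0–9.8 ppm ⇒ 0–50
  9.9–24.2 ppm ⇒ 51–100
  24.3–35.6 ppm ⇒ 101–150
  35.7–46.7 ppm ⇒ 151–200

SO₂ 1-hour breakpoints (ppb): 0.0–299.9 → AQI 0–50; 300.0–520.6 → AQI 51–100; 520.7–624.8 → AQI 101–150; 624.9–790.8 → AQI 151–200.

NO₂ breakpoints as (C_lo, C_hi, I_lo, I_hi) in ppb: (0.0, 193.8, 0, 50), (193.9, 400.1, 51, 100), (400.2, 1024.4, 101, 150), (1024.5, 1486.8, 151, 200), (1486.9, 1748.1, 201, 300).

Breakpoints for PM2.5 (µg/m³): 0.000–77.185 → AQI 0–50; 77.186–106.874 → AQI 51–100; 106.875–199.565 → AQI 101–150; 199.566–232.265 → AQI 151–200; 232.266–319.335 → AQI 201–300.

214

CO 10.1: bracket 9.9–24.2 → index 51–100; slope 49/14.3, offset 0.2.
AQI = 51 + 49/14.3·0.2 ≈ 51.69 ⇒ 52.
SO₂: row 520.7–624.8 (AQI 101–150). (150−101)·(594.3−520.7)/(624.8−520.7) + 101 = 49·73.6/104.1 + 101 ≈ 135.64 → 136.
NO₂ 1521.1: bracket 1486.9–1748.1 → index 201–300; slope 99/261.2, offset 34.2.
AQI = 201 + 99/261.2·34.2 ≈ 213.96 ⇒ 214.
PM2.5: row 199.566–232.265 (AQI 151–200). (200−151)·(220.308−199.566)/(232.265−199.566) + 151 = 49·20.742/32.699 + 151 ≈ 182.08 → 182.
Sub-indices: CO→52, SO₂→136, NO₂→214, PM2.5→182. Overall AQI = max = 214; dominant pollutant is NO₂.
AQI 214: Very Unhealthy.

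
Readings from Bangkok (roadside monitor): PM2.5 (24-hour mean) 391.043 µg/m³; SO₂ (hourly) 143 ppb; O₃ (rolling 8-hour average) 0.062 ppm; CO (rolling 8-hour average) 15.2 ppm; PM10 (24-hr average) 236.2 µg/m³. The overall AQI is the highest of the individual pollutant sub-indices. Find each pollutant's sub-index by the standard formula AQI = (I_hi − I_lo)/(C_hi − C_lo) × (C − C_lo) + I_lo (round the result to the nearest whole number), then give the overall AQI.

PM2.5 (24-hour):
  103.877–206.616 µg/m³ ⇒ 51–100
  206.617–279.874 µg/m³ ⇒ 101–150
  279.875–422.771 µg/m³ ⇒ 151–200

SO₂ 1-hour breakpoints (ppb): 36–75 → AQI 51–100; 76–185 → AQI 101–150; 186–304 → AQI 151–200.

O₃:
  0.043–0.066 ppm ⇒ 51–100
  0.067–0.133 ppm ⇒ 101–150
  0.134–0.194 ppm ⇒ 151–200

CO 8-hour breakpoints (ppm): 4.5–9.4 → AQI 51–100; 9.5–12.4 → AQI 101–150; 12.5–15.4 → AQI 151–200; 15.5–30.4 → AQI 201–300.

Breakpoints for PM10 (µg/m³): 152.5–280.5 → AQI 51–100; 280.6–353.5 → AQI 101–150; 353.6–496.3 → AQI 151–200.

197

PM2.5: row 279.875–422.771 (AQI 151–200). (200−151)·(391.043−279.875)/(422.771−279.875) + 151 = 49·111.168/142.896 + 151 ≈ 189.12 → 189.
SO₂: 143 ∈ [76, 185] ↔ index [101, 150].
101 + (143−76)·(150−101)/(185−76) = 101 + 67·49/109 ≈ 131.12, so AQI = 131.
O₃ 0.062: bracket 0.043–0.066 → index 51–100; slope 49/0.023, offset 0.019.
AQI = 51 + 49/0.023·0.019 ≈ 91.48 ⇒ 91.
CO: row 12.5–15.4 (AQI 151–200). (200−151)·(15.2−12.5)/(15.4−12.5) + 151 = 49·2.7/2.9 + 151 ≈ 196.62 → 197.
PM10: row 152.5–280.5 (AQI 51–100). (100−51)·(236.2−152.5)/(280.5−152.5) + 51 = 49·83.7/128.0 + 51 ≈ 83.04 → 83.
Sub-indices: PM2.5→189, SO₂→131, O₃→91, CO→197, PM10→83. Overall AQI = max = 197; dominant pollutant is CO.
AQI 197: Unhealthy.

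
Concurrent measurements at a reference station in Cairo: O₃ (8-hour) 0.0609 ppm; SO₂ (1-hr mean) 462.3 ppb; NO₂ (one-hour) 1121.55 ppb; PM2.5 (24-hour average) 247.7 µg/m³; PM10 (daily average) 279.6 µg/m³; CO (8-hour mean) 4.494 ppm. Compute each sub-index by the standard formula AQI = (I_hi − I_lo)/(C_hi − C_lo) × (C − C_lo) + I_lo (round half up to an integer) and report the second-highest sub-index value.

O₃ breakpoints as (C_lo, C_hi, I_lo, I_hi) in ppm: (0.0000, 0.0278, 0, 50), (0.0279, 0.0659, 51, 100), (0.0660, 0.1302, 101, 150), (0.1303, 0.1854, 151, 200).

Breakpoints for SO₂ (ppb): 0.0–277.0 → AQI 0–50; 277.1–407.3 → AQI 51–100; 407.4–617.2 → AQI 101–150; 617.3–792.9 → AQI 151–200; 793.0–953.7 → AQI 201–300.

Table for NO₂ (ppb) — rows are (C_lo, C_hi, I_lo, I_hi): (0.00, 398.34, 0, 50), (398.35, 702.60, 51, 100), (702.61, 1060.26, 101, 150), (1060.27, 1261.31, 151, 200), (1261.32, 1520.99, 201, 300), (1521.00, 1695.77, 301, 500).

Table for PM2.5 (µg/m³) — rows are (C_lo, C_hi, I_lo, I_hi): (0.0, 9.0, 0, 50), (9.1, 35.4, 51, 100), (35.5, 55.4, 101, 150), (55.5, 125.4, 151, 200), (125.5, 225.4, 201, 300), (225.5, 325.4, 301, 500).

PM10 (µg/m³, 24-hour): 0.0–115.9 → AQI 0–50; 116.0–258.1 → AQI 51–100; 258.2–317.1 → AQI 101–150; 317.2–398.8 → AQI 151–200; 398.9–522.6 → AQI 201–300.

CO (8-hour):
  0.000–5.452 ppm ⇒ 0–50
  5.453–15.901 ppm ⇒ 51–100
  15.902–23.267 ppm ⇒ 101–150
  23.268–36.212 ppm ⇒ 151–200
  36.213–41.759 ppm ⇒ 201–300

166

O₃: 0.0609 lies in 0.0279–0.0659, so I_lo=51, I_hi=100, C_lo=0.0279, C_hi=0.0659.
(100−51)/(0.0659−0.0279) × (0.0609−0.0279) + 51 = 49/0.0380 × 0.0330 + 51 ≈ 93.55 → 94.
SO₂: 462.3 ∈ [407.4, 617.2] ↔ index [101, 150].
101 + (462.3−407.4)·(150−101)/(617.2−407.4) = 101 + 54.9·49/209.8 ≈ 113.82, so AQI = 114.
NO₂ 1121.55: bracket 1060.27–1261.31 → index 151–200; slope 49/201.04, offset 61.28.
AQI = 151 + 49/201.04·61.28 ≈ 165.94 ⇒ 166.
PM2.5: 247.7 ∈ [225.5, 325.4] ↔ index [301, 500].
301 + (247.7−225.5)·(500−301)/(325.4−225.5) = 301 + 22.2·199/99.9 ≈ 345.22, so AQI = 345.
PM10: 279.6 lies in 258.2–317.1, so I_lo=101, I_hi=150, C_lo=258.2, C_hi=317.1.
(150−101)/(317.1−258.2) × (279.6−258.2) + 101 = 49/58.9 × 21.4 + 101 ≈ 118.80 → 119.
CO 4.494: bracket 0.000–5.452 → index 0–50; slope 50/5.452, offset 4.494.
AQI = 0 + 50/5.452·4.494 ≈ 41.21 ⇒ 41.
Sub-indices: O₃→94, SO₂→114, NO₂→166, PM2.5→345, PM10→119, CO→41. Ranked high→low: 345, 166, 119, 114, 94, 41. Second-highest sub-index = 166.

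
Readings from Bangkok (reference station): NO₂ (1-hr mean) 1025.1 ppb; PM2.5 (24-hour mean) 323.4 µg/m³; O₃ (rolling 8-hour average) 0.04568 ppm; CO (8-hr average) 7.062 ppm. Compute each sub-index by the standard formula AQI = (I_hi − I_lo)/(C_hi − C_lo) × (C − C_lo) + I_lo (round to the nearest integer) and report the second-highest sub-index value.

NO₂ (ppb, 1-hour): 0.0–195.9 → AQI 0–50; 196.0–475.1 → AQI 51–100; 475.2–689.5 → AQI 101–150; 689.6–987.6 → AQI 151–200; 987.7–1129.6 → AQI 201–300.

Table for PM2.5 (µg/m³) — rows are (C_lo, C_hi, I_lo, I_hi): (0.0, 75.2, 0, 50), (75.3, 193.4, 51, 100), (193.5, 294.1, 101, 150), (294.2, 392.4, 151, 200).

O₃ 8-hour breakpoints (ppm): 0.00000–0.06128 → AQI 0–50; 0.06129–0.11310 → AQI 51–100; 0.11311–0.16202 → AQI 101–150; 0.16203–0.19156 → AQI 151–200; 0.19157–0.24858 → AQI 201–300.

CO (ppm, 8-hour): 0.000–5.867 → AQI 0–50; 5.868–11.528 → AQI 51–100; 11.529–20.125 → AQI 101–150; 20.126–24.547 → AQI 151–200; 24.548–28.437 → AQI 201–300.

166

NO₂: 1025.1 ∈ [987.7, 1129.6] ↔ index [201, 300].
201 + (1025.1−987.7)·(300−201)/(1129.6−987.7) = 201 + 37.4·99/141.9 ≈ 227.09, so AQI = 227.
PM2.5: row 294.2–392.4 (AQI 151–200). (200−151)·(323.4−294.2)/(392.4−294.2) + 151 = 49·29.2/98.2 + 151 ≈ 165.57 → 166.
O₃ 0.04568: bracket 0.00000–0.06128 → index 0–50; slope 50/0.06128, offset 0.04568.
AQI = 0 + 50/0.06128·0.04568 ≈ 37.27 ⇒ 37.
CO: 7.062 lies in 5.868–11.528, so I_lo=51, I_hi=100, C_lo=5.868, C_hi=11.528.
(100−51)/(11.528−5.868) × (7.062−5.868) + 51 = 49/5.660 × 1.194 + 51 ≈ 61.34 → 61.
Sub-indices: NO₂→227, PM2.5→166, O₃→37, CO→61. Ranked high→low: 227, 166, 61, 37. Second-highest sub-index = 166.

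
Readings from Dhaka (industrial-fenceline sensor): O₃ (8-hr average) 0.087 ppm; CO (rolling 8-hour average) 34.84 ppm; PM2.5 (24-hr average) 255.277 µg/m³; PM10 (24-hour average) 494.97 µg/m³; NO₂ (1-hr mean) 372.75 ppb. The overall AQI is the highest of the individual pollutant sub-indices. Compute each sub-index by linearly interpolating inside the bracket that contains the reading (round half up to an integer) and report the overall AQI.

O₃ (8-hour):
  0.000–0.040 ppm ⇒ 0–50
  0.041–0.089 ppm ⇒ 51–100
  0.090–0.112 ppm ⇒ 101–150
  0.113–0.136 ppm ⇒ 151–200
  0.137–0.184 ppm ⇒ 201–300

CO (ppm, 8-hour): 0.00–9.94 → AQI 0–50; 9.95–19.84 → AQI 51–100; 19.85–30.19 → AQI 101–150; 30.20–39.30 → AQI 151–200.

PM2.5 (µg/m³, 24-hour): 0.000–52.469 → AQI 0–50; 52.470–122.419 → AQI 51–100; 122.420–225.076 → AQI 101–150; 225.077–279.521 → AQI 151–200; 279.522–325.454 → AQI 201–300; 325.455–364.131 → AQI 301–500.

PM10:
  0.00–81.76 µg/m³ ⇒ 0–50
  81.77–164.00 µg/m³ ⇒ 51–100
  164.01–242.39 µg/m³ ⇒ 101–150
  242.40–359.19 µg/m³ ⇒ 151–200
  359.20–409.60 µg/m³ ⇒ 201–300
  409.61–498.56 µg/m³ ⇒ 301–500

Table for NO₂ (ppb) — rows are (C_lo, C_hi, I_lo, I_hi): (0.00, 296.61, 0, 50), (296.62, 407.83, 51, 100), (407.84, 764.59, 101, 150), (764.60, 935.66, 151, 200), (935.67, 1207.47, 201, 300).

O₃: row 0.041–0.089 (AQI 51–100). (100−51)·(0.087−0.041)/(0.089−0.041) + 51 = 49·0.046/0.048 + 51 ≈ 97.96 → 98.
CO: 34.84 lies in 30.20–39.30, so I_lo=151, I_hi=200, C_lo=30.20, C_hi=39.30.
(200−151)/(39.30−30.20) × (34.84−30.20) + 151 = 49/9.10 × 4.64 + 151 ≈ 175.98 → 176.
PM2.5: 255.277 lies in 225.077–279.521, so I_lo=151, I_hi=200, C_lo=225.077, C_hi=279.521.
(200−151)/(279.521−225.077) × (255.277−225.077) + 151 = 49/54.444 × 30.200 + 151 ≈ 178.18 → 178.
PM10: 494.97 lies in 409.61–498.56, so I_lo=301, I_hi=500, C_lo=409.61, C_hi=498.56.
(500−301)/(498.56−409.61) × (494.97−409.61) + 301 = 199/88.95 × 85.36 + 301 ≈ 491.97 → 492.
NO₂: 372.75 ∈ [296.62, 407.83] ↔ index [51, 100].
51 + (372.75−296.62)·(100−51)/(407.83−296.62) = 51 + 76.13·49/111.21 ≈ 84.54, so AQI = 85.
Sub-indices: O₃→98, CO→176, PM2.5→178, PM10→492, NO₂→85. Overall AQI = max = 492; dominant pollutant is PM10.

492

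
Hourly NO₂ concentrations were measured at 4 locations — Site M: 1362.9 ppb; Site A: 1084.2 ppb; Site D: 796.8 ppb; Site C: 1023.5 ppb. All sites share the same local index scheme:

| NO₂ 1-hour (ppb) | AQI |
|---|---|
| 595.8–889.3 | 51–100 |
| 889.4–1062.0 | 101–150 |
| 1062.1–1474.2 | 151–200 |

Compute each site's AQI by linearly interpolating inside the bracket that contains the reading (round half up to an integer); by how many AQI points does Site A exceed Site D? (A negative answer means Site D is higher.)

69

Site M 1362.9: bracket 1062.1–1474.2 → index 151–200; slope 49/412.1, offset 300.8.
AQI = 151 + 49/412.1·300.8 ≈ 186.77 ⇒ 187.
Site A: 1084.2 ∈ [1062.1, 1474.2] ↔ index [151, 200].
151 + (1084.2−1062.1)·(200−151)/(1474.2−1062.1) = 151 + 22.1·49/412.1 ≈ 153.63, so AQI = 154.
Site D: 796.8 ∈ [595.8, 889.3] ↔ index [51, 100].
51 + (796.8−595.8)·(100−51)/(889.3−595.8) = 51 + 201.0·49/293.5 ≈ 84.56, so AQI = 85.
Site C: 1023.5 lies in 889.4–1062.0, so I_lo=101, I_hi=150, C_lo=889.4, C_hi=1062.0.
(150−101)/(1062.0−889.4) × (1023.5−889.4) + 101 = 49/172.6 × 134.1 + 101 ≈ 139.07 → 139.
AQIs: Site M=187, Site A=154, Site D=85, Site C=139. Site A (154) − Site D (85) = 69.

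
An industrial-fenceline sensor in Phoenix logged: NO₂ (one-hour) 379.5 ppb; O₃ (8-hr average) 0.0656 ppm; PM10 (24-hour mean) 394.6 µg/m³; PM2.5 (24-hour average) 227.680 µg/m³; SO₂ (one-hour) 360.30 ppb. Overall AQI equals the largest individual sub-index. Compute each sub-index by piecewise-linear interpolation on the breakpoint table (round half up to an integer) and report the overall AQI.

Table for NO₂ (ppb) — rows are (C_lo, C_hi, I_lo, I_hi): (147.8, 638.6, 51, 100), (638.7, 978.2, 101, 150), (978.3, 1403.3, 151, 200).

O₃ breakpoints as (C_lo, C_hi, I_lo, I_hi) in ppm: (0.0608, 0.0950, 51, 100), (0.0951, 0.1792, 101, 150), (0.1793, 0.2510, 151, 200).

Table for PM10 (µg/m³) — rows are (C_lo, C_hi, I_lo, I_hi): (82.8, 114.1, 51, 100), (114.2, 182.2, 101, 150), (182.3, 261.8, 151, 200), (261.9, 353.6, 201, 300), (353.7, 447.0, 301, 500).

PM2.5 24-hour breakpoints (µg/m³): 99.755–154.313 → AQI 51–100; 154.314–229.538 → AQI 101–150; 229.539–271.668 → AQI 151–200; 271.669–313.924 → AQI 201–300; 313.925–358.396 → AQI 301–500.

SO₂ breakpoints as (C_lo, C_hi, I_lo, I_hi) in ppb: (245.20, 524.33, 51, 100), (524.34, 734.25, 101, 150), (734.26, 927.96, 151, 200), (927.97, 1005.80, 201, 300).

NO₂ 379.5: bracket 147.8–638.6 → index 51–100; slope 49/490.8, offset 231.7.
AQI = 51 + 49/490.8·231.7 ≈ 74.13 ⇒ 74.
O₃ 0.0656: bracket 0.0608–0.0950 → index 51–100; slope 49/0.0342, offset 0.0048.
AQI = 51 + 49/0.0342·0.0048 ≈ 57.88 ⇒ 58.
PM10 394.6: bracket 353.7–447.0 → index 301–500; slope 199/93.3, offset 40.9.
AQI = 301 + 199/93.3·40.9 ≈ 388.24 ⇒ 388.
PM2.5: row 154.314–229.538 (AQI 101–150). (150−101)·(227.680−154.314)/(229.538−154.314) + 101 = 49·73.366/75.224 + 101 ≈ 148.79 → 149.
SO₂: 360.30 ∈ [245.20, 524.33] ↔ index [51, 100].
51 + (360.30−245.20)·(100−51)/(524.33−245.20) = 51 + 115.10·49/279.13 ≈ 71.21, so AQI = 71.
Sub-indices: NO₂→74, O₃→58, PM10→388, PM2.5→149, SO₂→71. Overall AQI = max = 388; dominant pollutant is PM10.
AQI 388: Hazardous.

388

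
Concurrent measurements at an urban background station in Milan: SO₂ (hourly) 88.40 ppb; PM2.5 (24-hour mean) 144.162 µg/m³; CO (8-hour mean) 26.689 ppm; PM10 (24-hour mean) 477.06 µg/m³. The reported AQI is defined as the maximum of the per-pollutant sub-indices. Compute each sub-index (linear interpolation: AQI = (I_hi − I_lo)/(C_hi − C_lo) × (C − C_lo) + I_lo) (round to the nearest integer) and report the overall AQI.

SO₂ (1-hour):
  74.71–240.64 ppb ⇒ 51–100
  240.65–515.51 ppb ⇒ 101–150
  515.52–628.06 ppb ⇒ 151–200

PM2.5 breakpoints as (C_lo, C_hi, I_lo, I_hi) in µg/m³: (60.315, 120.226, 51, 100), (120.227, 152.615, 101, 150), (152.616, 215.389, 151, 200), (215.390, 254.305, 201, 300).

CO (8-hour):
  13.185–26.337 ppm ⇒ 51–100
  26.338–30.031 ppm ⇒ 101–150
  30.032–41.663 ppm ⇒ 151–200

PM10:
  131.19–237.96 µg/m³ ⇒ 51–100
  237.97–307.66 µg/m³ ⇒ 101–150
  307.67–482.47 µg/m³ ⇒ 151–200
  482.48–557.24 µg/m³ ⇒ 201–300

198

SO₂: row 74.71–240.64 (AQI 51–100). (100−51)·(88.40−74.71)/(240.64−74.71) + 51 = 49·13.69/165.93 + 51 ≈ 55.04 → 55.
PM2.5: 144.162 lies in 120.227–152.615, so I_lo=101, I_hi=150, C_lo=120.227, C_hi=152.615.
(150−101)/(152.615−120.227) × (144.162−120.227) + 101 = 49/32.388 × 23.935 + 101 ≈ 137.21 → 137.
CO: row 26.338–30.031 (AQI 101–150). (150−101)·(26.689−26.338)/(30.031−26.338) + 101 = 49·0.351/3.693 + 101 ≈ 105.66 → 106.
PM10: 477.06 ∈ [307.67, 482.47] ↔ index [151, 200].
151 + (477.06−307.67)·(200−151)/(482.47−307.67) = 151 + 169.39·49/174.80 ≈ 198.48, so AQI = 198.
Sub-indices: SO₂→55, PM2.5→137, CO→106, PM10→198. Overall AQI = max = 198; dominant pollutant is PM10.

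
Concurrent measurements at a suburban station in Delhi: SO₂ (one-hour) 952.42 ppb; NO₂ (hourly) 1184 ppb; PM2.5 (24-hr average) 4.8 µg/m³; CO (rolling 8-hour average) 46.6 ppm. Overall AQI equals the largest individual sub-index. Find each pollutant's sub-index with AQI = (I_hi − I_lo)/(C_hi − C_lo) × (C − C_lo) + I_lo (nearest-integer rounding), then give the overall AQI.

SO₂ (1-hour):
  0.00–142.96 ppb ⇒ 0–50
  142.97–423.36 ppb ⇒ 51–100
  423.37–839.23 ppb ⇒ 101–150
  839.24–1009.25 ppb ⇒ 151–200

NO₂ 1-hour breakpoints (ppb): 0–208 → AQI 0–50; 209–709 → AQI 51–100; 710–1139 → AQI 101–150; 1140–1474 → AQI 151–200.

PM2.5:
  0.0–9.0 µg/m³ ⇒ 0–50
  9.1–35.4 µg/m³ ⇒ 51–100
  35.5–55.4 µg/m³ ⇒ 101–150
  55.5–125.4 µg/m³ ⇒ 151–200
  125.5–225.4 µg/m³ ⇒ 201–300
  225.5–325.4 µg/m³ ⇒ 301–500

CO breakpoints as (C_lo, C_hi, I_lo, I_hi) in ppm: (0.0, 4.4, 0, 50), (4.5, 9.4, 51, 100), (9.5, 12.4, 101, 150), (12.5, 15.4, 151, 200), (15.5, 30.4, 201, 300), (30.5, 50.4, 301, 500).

462

SO₂: 952.42 ∈ [839.24, 1009.25] ↔ index [151, 200].
151 + (952.42−839.24)·(200−151)/(1009.25−839.24) = 151 + 113.18·49/170.01 ≈ 183.62, so AQI = 184.
NO₂ 1184: bracket 1140–1474 → index 151–200; slope 49/334, offset 44.
AQI = 151 + 49/334·44 ≈ 157.46 ⇒ 157.
PM2.5 4.8: bracket 0.0–9.0 → index 0–50; slope 50/9.0, offset 4.8.
AQI = 0 + 50/9.0·4.8 ≈ 26.67 ⇒ 27.
CO: 46.6 ∈ [30.5, 50.4] ↔ index [301, 500].
301 + (46.6−30.5)·(500−301)/(50.4−30.5) = 301 + 16.1·199/19.9 ≈ 462.00, so AQI = 462.
Sub-indices: SO₂→184, NO₂→157, PM2.5→27, CO→462. Overall AQI = max = 462; dominant pollutant is CO.
AQI 462: Hazardous.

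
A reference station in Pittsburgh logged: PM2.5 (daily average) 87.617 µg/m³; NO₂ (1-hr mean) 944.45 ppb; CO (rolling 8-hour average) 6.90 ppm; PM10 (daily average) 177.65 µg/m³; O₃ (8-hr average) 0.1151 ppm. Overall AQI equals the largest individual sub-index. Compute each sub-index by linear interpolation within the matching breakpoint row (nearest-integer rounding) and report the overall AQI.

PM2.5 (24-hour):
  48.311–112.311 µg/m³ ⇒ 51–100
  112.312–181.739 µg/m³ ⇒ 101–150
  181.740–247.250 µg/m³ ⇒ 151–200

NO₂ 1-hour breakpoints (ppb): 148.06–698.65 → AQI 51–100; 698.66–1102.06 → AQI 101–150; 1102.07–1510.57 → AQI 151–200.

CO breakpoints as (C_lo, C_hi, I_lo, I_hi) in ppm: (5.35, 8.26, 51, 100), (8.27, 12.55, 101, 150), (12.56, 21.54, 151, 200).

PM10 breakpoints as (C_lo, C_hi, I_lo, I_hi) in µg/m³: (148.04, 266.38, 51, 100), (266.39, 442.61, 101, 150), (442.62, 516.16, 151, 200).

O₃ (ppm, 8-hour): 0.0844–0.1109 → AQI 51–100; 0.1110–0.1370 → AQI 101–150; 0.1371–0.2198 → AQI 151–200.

PM2.5: row 48.311–112.311 (AQI 51–100). (100−51)·(87.617−48.311)/(112.311−48.311) + 51 = 49·39.306/64.000 + 51 ≈ 81.09 → 81.
NO₂: 944.45 lies in 698.66–1102.06, so I_lo=101, I_hi=150, C_lo=698.66, C_hi=1102.06.
(150−101)/(1102.06−698.66) × (944.45−698.66) + 101 = 49/403.40 × 245.79 + 101 ≈ 130.86 → 131.
CO 6.90: bracket 5.35–8.26 → index 51–100; slope 49/2.91, offset 1.55.
AQI = 51 + 49/2.91·1.55 ≈ 77.10 ⇒ 77.
PM10 177.65: bracket 148.04–266.38 → index 51–100; slope 49/118.34, offset 29.61.
AQI = 51 + 49/118.34·29.61 ≈ 63.26 ⇒ 63.
O₃ 0.1151: bracket 0.1110–0.1370 → index 101–150; slope 49/0.0260, offset 0.0041.
AQI = 101 + 49/0.0260·0.0041 ≈ 108.73 ⇒ 109.
Sub-indices: PM2.5→81, NO₂→131, CO→77, PM10→63, O₃→109. Overall AQI = max = 131; dominant pollutant is NO₂.

131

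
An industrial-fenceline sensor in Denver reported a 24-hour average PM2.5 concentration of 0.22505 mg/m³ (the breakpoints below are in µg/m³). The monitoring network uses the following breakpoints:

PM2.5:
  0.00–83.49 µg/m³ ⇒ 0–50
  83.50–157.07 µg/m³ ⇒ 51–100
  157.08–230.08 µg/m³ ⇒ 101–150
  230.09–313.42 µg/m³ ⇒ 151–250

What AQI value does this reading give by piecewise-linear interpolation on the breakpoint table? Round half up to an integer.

Convert: 0.22505 mg/m³ = 225.05 µg/m³.
PM2.5: row 157.08–230.08 (AQI 101–150). (150−101)·(225.05−157.08)/(230.08−157.08) + 101 = 49·67.97/73.00 + 101 ≈ 146.62 → 147.

147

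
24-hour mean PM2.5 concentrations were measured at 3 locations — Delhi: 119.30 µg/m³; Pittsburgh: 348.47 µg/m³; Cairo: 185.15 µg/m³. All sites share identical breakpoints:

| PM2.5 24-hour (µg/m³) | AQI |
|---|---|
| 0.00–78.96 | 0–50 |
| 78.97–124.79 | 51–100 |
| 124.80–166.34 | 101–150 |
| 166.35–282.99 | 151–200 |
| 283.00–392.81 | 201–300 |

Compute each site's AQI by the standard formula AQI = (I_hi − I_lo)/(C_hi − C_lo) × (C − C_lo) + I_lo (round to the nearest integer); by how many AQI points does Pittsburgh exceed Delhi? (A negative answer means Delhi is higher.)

Delhi 119.30: bracket 78.97–124.79 → index 51–100; slope 49/45.82, offset 40.33.
AQI = 51 + 49/45.82·40.33 ≈ 94.13 ⇒ 94.
Pittsburgh: 348.47 lies in 283.00–392.81, so I_lo=201, I_hi=300, C_lo=283.00, C_hi=392.81.
(300−201)/(392.81−283.00) × (348.47−283.00) + 201 = 99/109.81 × 65.47 + 201 ≈ 260.02 → 260.
Cairo 185.15: bracket 166.35–282.99 → index 151–200; slope 49/116.64, offset 18.80.
AQI = 151 + 49/116.64·18.80 ≈ 158.90 ⇒ 159.
AQIs: Delhi=94, Pittsburgh=260, Cairo=159. Pittsburgh (260) − Delhi (94) = 166.

166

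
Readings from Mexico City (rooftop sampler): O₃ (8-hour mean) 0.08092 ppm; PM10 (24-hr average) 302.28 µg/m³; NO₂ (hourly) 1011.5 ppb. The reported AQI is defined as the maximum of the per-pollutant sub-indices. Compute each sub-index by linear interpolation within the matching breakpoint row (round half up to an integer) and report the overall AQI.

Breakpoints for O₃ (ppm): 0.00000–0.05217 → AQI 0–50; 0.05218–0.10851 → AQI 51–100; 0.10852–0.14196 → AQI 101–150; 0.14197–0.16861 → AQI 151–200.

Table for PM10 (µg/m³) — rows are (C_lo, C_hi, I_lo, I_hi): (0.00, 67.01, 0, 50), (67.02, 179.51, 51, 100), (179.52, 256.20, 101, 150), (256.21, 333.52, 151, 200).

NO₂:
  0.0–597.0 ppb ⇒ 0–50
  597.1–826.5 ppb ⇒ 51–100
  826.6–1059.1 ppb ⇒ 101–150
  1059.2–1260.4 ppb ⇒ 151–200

180

O₃: 0.08092 ∈ [0.05218, 0.10851] ↔ index [51, 100].
51 + (0.08092−0.05218)·(100−51)/(0.10851−0.05218) = 51 + 0.02874·49/0.05633 ≈ 76.00, so AQI = 76.
PM10: row 256.21–333.52 (AQI 151–200). (200−151)·(302.28−256.21)/(333.52−256.21) + 151 = 49·46.07/77.31 + 151 ≈ 180.20 → 180.
NO₂: row 826.6–1059.1 (AQI 101–150). (150−101)·(1011.5−826.6)/(1059.1−826.6) + 101 = 49·184.9/232.5 + 101 ≈ 139.97 → 140.
Sub-indices: O₃→76, PM10→180, NO₂→140. Overall AQI = max = 180; dominant pollutant is PM10.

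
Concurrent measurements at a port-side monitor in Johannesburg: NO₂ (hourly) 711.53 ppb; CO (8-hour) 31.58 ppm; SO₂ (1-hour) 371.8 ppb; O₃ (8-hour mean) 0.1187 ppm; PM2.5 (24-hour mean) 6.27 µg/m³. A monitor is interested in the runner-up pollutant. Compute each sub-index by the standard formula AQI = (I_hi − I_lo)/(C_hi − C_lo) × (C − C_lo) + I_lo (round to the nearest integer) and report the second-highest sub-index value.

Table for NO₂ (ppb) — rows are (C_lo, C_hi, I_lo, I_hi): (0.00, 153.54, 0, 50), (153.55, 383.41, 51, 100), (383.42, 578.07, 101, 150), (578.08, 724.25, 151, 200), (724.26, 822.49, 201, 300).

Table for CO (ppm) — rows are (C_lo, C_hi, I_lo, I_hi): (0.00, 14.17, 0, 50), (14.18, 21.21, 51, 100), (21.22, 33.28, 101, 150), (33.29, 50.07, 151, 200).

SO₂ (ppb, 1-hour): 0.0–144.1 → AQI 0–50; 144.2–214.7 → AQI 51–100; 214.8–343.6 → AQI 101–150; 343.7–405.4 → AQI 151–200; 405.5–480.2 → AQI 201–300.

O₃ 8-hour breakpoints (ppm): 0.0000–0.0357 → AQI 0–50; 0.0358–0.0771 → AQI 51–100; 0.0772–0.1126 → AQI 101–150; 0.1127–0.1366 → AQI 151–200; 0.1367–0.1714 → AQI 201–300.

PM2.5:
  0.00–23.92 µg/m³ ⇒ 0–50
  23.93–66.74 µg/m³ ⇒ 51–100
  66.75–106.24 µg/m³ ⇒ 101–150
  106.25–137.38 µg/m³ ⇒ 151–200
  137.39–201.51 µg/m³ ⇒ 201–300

173

NO₂: 711.53 ∈ [578.08, 724.25] ↔ index [151, 200].
151 + (711.53−578.08)·(200−151)/(724.25−578.08) = 151 + 133.45·49/146.17 ≈ 195.74, so AQI = 196.
CO: 31.58 lies in 21.22–33.28, so I_lo=101, I_hi=150, C_lo=21.22, C_hi=33.28.
(150−101)/(33.28−21.22) × (31.58−21.22) + 101 = 49/12.06 × 10.36 + 101 ≈ 143.09 → 143.
SO₂: 371.8 ∈ [343.7, 405.4] ↔ index [151, 200].
151 + (371.8−343.7)·(200−151)/(405.4−343.7) = 151 + 28.1·49/61.7 ≈ 173.32, so AQI = 173.
O₃: 0.1187 lies in 0.1127–0.1366, so I_lo=151, I_hi=200, C_lo=0.1127, C_hi=0.1366.
(200−151)/(0.1366−0.1127) × (0.1187−0.1127) + 151 = 49/0.0239 × 0.0060 + 151 ≈ 163.30 → 163.
PM2.5: 6.27 lies in 0.00–23.92, so I_lo=0, I_hi=50, C_lo=0.00, C_hi=23.92.
(50−0)/(23.92−0.00) × (6.27−0.00) + 0 = 50/23.92 × 6.27 + 0 ≈ 13.11 → 13.
Sub-indices: NO₂→196, CO→143, SO₂→173, O₃→163, PM2.5→13. Ranked high→low: 196, 173, 163, 143, 13. Second-highest sub-index = 173.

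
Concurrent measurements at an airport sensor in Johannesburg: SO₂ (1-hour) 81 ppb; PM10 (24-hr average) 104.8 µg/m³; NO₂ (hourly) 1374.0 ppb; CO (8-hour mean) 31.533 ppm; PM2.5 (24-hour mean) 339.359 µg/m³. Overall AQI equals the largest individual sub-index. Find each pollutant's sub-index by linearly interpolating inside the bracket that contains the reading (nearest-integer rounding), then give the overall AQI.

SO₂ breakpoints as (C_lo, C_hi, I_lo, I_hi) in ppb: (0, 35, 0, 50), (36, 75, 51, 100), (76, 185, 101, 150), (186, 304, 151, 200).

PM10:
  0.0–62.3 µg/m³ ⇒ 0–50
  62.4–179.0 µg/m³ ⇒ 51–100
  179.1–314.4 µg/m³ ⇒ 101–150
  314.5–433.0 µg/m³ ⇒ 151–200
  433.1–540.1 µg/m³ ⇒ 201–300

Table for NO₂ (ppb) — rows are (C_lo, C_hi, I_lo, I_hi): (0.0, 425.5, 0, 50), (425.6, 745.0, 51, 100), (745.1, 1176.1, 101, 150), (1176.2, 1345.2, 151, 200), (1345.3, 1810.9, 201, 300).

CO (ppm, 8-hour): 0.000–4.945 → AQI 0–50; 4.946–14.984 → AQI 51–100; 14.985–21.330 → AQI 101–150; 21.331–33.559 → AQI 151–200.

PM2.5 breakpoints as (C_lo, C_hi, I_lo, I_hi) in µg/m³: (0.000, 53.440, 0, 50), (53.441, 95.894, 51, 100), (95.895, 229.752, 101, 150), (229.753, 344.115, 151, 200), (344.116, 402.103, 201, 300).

207

SO₂: 81 ∈ [76, 185] ↔ index [101, 150].
101 + (81−76)·(150−101)/(185−76) = 101 + 5·49/109 ≈ 103.25, so AQI = 103.
PM10 104.8: bracket 62.4–179.0 → index 51–100; slope 49/116.6, offset 42.4.
AQI = 51 + 49/116.6·42.4 ≈ 68.82 ⇒ 69.
NO₂: 1374.0 lies in 1345.3–1810.9, so I_lo=201, I_hi=300, C_lo=1345.3, C_hi=1810.9.
(300−201)/(1810.9−1345.3) × (1374.0−1345.3) + 201 = 99/465.6 × 28.7 + 201 ≈ 207.10 → 207.
CO: 31.533 ∈ [21.331, 33.559] ↔ index [151, 200].
151 + (31.533−21.331)·(200−151)/(33.559−21.331) = 151 + 10.202·49/12.228 ≈ 191.88, so AQI = 192.
PM2.5: 339.359 ∈ [229.753, 344.115] ↔ index [151, 200].
151 + (339.359−229.753)·(200−151)/(344.115−229.753) = 151 + 109.606·49/114.362 ≈ 197.96, so AQI = 198.
Sub-indices: SO₂→103, PM10→69, NO₂→207, CO→192, PM2.5→198. Overall AQI = max = 207; dominant pollutant is NO₂.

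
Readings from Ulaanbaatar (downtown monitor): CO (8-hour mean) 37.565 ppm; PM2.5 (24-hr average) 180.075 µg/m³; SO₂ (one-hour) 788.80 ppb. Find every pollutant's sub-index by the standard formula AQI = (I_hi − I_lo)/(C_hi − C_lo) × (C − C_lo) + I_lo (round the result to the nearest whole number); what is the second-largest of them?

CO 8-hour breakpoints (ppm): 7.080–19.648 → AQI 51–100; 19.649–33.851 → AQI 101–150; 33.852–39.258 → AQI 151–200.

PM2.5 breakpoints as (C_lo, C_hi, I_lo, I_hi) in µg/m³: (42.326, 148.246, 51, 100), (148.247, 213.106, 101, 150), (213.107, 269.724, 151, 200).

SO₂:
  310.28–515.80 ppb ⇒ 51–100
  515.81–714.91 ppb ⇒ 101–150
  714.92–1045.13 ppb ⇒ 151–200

CO 37.565: bracket 33.852–39.258 → index 151–200; slope 49/5.406, offset 3.713.
AQI = 151 + 49/5.406·3.713 ≈ 184.65 ⇒ 185.
PM2.5 180.075: bracket 148.247–213.106 → index 101–150; slope 49/64.859, offset 31.828.
AQI = 101 + 49/64.859·31.828 ≈ 125.05 ⇒ 125.
SO₂ 788.80: bracket 714.92–1045.13 → index 151–200; slope 49/330.21, offset 73.88.
AQI = 151 + 49/330.21·73.88 ≈ 161.96 ⇒ 162.
Sub-indices: CO→185, PM2.5→125, SO₂→162. Ranked high→low: 185, 162, 125. Second-highest sub-index = 162.

162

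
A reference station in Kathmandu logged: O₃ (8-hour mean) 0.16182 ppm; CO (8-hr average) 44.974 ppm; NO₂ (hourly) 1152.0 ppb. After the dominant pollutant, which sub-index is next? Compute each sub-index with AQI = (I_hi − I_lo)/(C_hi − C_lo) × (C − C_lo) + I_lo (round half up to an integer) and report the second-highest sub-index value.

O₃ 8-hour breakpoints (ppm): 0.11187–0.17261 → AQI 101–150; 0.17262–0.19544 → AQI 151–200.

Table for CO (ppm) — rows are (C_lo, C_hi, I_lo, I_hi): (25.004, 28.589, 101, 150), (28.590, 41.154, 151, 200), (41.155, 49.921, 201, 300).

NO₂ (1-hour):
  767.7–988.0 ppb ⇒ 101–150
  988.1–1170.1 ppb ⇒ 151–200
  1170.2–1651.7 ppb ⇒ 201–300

O₃: 0.16182 lies in 0.11187–0.17261, so I_lo=101, I_hi=150, C_lo=0.11187, C_hi=0.17261.
(150−101)/(0.17261−0.11187) × (0.16182−0.11187) + 101 = 49/0.06074 × 0.04995 + 101 ≈ 141.30 → 141.
CO: 44.974 lies in 41.155–49.921, so I_lo=201, I_hi=300, C_lo=41.155, C_hi=49.921.
(300−201)/(49.921−41.155) × (44.974−41.155) + 201 = 99/8.766 × 3.819 + 201 ≈ 244.13 → 244.
NO₂: 1152.0 lies in 988.1–1170.1, so I_lo=151, I_hi=200, C_lo=988.1, C_hi=1170.1.
(200−151)/(1170.1−988.1) × (1152.0−988.1) + 151 = 49/182.0 × 163.9 + 151 ≈ 195.13 → 195.
Sub-indices: O₃→141, CO→244, NO₂→195. Ranked high→low: 244, 195, 141. Second-highest sub-index = 195.

195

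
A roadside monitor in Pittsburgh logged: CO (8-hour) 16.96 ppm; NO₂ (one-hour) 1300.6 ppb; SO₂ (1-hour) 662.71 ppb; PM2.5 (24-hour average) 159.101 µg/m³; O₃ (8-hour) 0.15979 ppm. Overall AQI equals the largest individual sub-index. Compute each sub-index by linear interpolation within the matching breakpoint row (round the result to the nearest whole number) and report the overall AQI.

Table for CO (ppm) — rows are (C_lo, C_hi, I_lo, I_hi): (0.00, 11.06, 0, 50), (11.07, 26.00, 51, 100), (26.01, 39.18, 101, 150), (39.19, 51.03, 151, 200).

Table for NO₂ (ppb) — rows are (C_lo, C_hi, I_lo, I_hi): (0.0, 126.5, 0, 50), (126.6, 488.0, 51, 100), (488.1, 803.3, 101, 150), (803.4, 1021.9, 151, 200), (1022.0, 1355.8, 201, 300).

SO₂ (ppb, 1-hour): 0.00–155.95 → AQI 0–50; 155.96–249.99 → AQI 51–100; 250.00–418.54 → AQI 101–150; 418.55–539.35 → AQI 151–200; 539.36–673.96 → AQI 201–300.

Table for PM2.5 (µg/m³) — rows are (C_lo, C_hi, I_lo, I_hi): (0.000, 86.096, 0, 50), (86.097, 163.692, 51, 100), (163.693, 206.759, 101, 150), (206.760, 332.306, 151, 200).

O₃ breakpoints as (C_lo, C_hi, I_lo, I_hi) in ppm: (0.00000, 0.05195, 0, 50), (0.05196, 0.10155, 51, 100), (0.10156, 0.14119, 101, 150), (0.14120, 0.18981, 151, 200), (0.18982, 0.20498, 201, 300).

CO: row 11.07–26.00 (AQI 51–100). (100−51)·(16.96−11.07)/(26.00−11.07) + 51 = 49·5.89/14.93 + 51 ≈ 70.33 → 70.
NO₂: row 1022.0–1355.8 (AQI 201–300). (300−201)·(1300.6−1022.0)/(1355.8−1022.0) + 201 = 99·278.6/333.8 + 201 ≈ 283.63 → 284.
SO₂ 662.71: bracket 539.36–673.96 → index 201–300; slope 99/134.60, offset 123.35.
AQI = 201 + 99/134.60·123.35 ≈ 291.73 ⇒ 292.
PM2.5: row 86.097–163.692 (AQI 51–100). (100−51)·(159.101−86.097)/(163.692−86.097) + 51 = 49·73.004/77.595 + 51 ≈ 97.10 → 97.
O₃ 0.15979: bracket 0.14120–0.18981 → index 151–200; slope 49/0.04861, offset 0.01859.
AQI = 151 + 49/0.04861·0.01859 ≈ 169.74 ⇒ 170.
Sub-indices: CO→70, NO₂→284, SO₂→292, PM2.5→97, O₃→170. Overall AQI = max = 292; dominant pollutant is SO₂.

292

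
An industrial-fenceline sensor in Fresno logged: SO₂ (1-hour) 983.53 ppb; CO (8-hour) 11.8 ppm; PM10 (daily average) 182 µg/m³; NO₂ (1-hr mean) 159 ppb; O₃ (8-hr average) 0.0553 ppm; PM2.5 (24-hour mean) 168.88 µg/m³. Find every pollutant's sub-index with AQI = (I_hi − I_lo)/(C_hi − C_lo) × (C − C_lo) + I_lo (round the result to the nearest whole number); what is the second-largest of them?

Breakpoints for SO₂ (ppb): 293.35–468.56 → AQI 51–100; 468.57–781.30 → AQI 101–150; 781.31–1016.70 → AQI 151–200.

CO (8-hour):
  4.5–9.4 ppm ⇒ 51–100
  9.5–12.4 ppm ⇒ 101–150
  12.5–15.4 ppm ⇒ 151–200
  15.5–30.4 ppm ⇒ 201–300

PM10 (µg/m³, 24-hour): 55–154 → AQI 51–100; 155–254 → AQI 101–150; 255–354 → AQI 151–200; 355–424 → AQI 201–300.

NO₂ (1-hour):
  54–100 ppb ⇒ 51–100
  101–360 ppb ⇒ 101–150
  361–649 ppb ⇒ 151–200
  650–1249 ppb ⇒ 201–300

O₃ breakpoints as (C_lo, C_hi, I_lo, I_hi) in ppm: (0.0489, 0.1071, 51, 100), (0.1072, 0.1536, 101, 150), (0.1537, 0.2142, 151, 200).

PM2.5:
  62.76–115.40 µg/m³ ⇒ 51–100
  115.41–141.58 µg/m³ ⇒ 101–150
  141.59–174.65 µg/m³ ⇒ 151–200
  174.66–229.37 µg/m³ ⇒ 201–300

SO₂ 983.53: bracket 781.31–1016.70 → index 151–200; slope 49/235.39, offset 202.22.
AQI = 151 + 49/235.39·202.22 ≈ 193.10 ⇒ 193.
CO: 11.8 ∈ [9.5, 12.4] ↔ index [101, 150].
101 + (11.8−9.5)·(150−101)/(12.4−9.5) = 101 + 2.3·49/2.9 ≈ 139.86, so AQI = 140.
PM10: 182 ∈ [155, 254] ↔ index [101, 150].
101 + (182−155)·(150−101)/(254−155) = 101 + 27·49/99 ≈ 114.36, so AQI = 114.
NO₂: row 101–360 (AQI 101–150). (150−101)·(159−101)/(360−101) + 101 = 49·58/259 + 101 ≈ 111.97 → 112.
O₃ 0.0553: bracket 0.0489–0.1071 → index 51–100; slope 49/0.0582, offset 0.0064.
AQI = 51 + 49/0.0582·0.0064 ≈ 56.39 ⇒ 56.
PM2.5: 168.88 lies in 141.59–174.65, so I_lo=151, I_hi=200, C_lo=141.59, C_hi=174.65.
(200−151)/(174.65−141.59) × (168.88−141.59) + 151 = 49/33.06 × 27.29 + 151 ≈ 191.45 → 191.
Sub-indices: SO₂→193, CO→140, PM10→114, NO₂→112, O₃→56, PM2.5→191. Ranked high→low: 193, 191, 140, 114, 112, 56. Second-highest sub-index = 191.

191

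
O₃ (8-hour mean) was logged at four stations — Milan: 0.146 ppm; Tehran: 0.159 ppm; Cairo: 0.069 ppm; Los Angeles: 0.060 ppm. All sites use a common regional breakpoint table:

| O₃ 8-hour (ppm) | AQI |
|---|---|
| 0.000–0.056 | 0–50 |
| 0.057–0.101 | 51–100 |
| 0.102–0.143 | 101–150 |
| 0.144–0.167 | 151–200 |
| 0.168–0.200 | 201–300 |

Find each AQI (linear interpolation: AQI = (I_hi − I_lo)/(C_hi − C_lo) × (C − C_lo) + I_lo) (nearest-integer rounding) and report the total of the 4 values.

Milan: 0.146 ∈ [0.144, 0.167] ↔ index [151, 200].
151 + (0.146−0.144)·(200−151)/(0.167−0.144) = 151 + 0.002·49/0.023 ≈ 155.26, so AQI = 155.
Tehran 0.159: bracket 0.144–0.167 → index 151–200; slope 49/0.023, offset 0.015.
AQI = 151 + 49/0.023·0.015 ≈ 182.96 ⇒ 183.
Cairo: row 0.057–0.101 (AQI 51–100). (100−51)·(0.069−0.057)/(0.101−0.057) + 51 = 49·0.012/0.044 + 51 ≈ 64.36 → 64.
Los Angeles: 0.060 ∈ [0.057, 0.101] ↔ index [51, 100].
51 + (0.060−0.057)·(100−51)/(0.101−0.057) = 51 + 0.003·49/0.044 ≈ 54.34, so AQI = 54.
AQIs: Milan=155, Tehran=183, Cairo=64, Los Angeles=54. Sum = 155 + 183 + 64 + 54 = 456.

456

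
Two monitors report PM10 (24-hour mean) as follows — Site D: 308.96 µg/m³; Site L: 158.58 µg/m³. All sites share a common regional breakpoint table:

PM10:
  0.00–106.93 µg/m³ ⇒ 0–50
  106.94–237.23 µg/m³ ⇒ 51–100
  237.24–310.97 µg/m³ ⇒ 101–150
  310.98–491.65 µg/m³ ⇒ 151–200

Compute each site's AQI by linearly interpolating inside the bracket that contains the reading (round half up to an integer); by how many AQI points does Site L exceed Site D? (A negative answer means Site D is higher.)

-79

Site D 308.96: bracket 237.24–310.97 → index 101–150; slope 49/73.73, offset 71.72.
AQI = 101 + 49/73.73·71.72 ≈ 148.66 ⇒ 149.
Site L: 158.58 ∈ [106.94, 237.23] ↔ index [51, 100].
51 + (158.58−106.94)·(100−51)/(237.23−106.94) = 51 + 51.64·49/130.29 ≈ 70.42, so AQI = 70.
AQIs: Site D=149, Site L=70. Site L (70) − Site D (149) = -79.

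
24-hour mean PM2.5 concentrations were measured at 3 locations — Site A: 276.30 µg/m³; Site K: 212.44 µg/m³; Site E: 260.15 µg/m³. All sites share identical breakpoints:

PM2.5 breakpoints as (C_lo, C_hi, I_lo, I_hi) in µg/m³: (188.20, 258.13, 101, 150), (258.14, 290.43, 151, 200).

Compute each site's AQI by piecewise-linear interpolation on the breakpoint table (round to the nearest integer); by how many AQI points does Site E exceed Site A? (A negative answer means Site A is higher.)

Site A: 276.30 lies in 258.14–290.43, so I_lo=151, I_hi=200, C_lo=258.14, C_hi=290.43.
(200−151)/(290.43−258.14) × (276.30−258.14) + 151 = 49/32.29 × 18.16 + 151 ≈ 178.56 → 179.
Site K: 212.44 lies in 188.20–258.13, so I_lo=101, I_hi=150, C_lo=188.20, C_hi=258.13.
(150−101)/(258.13−188.20) × (212.44−188.20) + 101 = 49/69.93 × 24.24 + 101 ≈ 117.98 → 118.
Site E: row 258.14–290.43 (AQI 151–200). (200−151)·(260.15−258.14)/(290.43−258.14) + 151 = 49·2.01/32.29 + 151 ≈ 154.05 → 154.
AQIs: Site A=179, Site K=118, Site E=154. Site E (154) − Site A (179) = -25.

-25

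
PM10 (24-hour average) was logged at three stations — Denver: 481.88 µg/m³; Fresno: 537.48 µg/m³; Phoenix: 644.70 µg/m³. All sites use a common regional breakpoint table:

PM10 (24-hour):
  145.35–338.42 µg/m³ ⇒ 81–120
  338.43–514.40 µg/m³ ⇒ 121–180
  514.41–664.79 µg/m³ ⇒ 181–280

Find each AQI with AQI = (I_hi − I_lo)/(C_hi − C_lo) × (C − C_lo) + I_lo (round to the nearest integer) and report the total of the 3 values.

Denver: 481.88 lies in 338.43–514.40, so I_lo=121, I_hi=180, C_lo=338.43, C_hi=514.40.
(180−121)/(514.40−338.43) × (481.88−338.43) + 121 = 59/175.97 × 143.45 + 121 ≈ 169.10 → 169.
Fresno 537.48: bracket 514.41–664.79 → index 181–280; slope 99/150.38, offset 23.07.
AQI = 181 + 99/150.38·23.07 ≈ 196.19 ⇒ 196.
Phoenix: 644.70 lies in 514.41–664.79, so I_lo=181, I_hi=280, C_lo=514.41, C_hi=664.79.
(280−181)/(664.79−514.41) × (644.70−514.41) + 181 = 99/150.38 × 130.29 + 181 ≈ 266.77 → 267.
AQIs: Denver=169, Fresno=196, Phoenix=267. Sum = 169 + 196 + 267 = 632.

632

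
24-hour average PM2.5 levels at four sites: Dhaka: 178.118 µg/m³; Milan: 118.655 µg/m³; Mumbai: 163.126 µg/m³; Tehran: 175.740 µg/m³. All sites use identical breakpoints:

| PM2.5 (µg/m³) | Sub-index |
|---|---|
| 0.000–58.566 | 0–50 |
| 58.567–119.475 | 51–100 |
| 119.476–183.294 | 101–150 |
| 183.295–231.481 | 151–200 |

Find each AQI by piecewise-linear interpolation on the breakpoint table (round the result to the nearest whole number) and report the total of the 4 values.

524

Dhaka: 178.118 ∈ [119.476, 183.294] ↔ index [101, 150].
101 + (178.118−119.476)·(150−101)/(183.294−119.476) = 101 + 58.642·49/63.818 ≈ 146.03, so AQI = 146.
Milan 118.655: bracket 58.567–119.475 → index 51–100; slope 49/60.908, offset 60.088.
AQI = 51 + 49/60.908·60.088 ≈ 99.34 ⇒ 99.
Mumbai 163.126: bracket 119.476–183.294 → index 101–150; slope 49/63.818, offset 43.650.
AQI = 101 + 49/63.818·43.650 ≈ 134.51 ⇒ 135.
Tehran: row 119.476–183.294 (AQI 101–150). (150−101)·(175.740−119.476)/(183.294−119.476) + 101 = 49·56.264/63.818 + 101 ≈ 144.20 → 144.
AQIs: Dhaka=146, Milan=99, Mumbai=135, Tehran=144. Sum = 146 + 99 + 135 + 144 = 524.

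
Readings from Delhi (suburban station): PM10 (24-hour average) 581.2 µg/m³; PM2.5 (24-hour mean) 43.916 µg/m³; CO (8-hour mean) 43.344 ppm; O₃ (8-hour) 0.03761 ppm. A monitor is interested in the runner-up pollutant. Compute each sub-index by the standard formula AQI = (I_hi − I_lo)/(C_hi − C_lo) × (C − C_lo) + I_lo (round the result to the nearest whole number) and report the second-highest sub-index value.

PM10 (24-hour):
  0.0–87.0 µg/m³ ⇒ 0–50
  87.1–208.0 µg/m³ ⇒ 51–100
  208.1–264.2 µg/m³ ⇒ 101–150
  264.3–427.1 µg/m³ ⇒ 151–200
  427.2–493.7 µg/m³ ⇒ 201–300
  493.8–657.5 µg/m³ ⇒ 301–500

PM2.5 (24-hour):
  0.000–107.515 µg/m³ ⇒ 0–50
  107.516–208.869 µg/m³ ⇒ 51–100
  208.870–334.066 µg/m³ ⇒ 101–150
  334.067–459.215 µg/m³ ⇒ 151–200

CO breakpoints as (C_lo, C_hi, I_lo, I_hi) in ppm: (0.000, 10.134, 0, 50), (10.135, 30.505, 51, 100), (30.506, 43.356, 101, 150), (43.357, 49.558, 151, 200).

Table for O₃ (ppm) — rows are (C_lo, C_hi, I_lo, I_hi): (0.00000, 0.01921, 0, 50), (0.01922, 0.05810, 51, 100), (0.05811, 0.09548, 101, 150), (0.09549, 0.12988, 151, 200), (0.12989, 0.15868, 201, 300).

PM10 581.2: bracket 493.8–657.5 → index 301–500; slope 199/163.7, offset 87.4.
AQI = 301 + 199/163.7·87.4 ≈ 407.25 ⇒ 407.
PM2.5 43.916: bracket 0.000–107.515 → index 0–50; slope 50/107.515, offset 43.916.
AQI = 0 + 50/107.515·43.916 ≈ 20.42 ⇒ 20.
CO: 43.344 ∈ [30.506, 43.356] ↔ index [101, 150].
101 + (43.344−30.506)·(150−101)/(43.356−30.506) = 101 + 12.838·49/12.850 ≈ 149.95, so AQI = 150.
O₃: 0.03761 ∈ [0.01922, 0.05810] ↔ index [51, 100].
51 + (0.03761−0.01922)·(100−51)/(0.05810−0.01922) = 51 + 0.01839·49/0.03888 ≈ 74.18, so AQI = 74.
Sub-indices: PM10→407, PM2.5→20, CO→150, O₃→74. Ranked high→low: 407, 150, 74, 20. Second-highest sub-index = 150.

150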